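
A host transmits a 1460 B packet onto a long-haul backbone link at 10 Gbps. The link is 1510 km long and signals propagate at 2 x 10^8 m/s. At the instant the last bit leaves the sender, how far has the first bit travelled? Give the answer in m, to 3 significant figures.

t_tx = L/R = 11680/10000000000 = 1.168e-06 s.
Distance = s × t_tx = 200000000 × 1.168e-06 = 234 m.

234 m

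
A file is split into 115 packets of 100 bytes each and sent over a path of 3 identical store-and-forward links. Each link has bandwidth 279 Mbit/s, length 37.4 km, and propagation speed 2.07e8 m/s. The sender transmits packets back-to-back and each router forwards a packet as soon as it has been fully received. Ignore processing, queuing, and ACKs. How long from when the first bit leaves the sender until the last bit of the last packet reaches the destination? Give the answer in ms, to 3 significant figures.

0.878 ms

Per-hop transmission t_tx = L/R = 800/279000000 = 0.00286738 ms.
Per-hop propagation t_prop = 37400/2.07e+08 = 0.180676 ms.
Pipeline fill: first packet needs 3·t_tx to clear all hops; remaining 114 packets each add one t_tx.
Total = (3+115-1)·t_tx + 3·t_prop = 117·0.00286738 + 3·0.180676 = 0.878 ms.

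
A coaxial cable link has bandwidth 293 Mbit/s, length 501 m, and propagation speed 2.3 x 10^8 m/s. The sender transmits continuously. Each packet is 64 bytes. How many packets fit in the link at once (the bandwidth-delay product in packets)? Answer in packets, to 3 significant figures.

Propagation delay = 501 / 2.3e+08 = 2.17826e-06 s.
BDP = R × t_prop = 293000000 × 2.17826e-06 = 638.23 bits.
In packets of 512 bits: 1.25 packets.

1.25 packets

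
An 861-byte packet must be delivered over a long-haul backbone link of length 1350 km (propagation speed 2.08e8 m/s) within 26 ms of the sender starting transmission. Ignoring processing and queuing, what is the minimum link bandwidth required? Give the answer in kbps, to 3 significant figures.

353 kbps

L = 6888 bits.
Propagation delay = 1350000 / 208000000 = 6.49038 ms.
Transmission budget = 26 − 6.49038 = 19.5096 ms.
R ≥ L / t_tx = 6888 bits / 0.0195096 s = 353 kbps.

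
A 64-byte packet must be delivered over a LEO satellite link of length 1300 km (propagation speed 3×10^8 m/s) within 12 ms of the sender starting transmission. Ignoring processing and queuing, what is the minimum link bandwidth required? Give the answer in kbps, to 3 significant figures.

66.8 kbps

L = 512 bits.
Propagation delay = 1300000 / 300000000 = 4.33333 ms.
Transmission budget = 12 − 4.33333 = 7.66667 ms.
R ≥ L / t_tx = 512 bits / 0.00766667 s = 66.8 kbps.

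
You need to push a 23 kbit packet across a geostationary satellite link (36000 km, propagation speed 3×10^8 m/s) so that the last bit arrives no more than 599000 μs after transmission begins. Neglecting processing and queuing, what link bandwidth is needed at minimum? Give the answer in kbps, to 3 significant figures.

Propagation delay = 36000000 / 300000000 = 120000 μs.
Transmission budget = 599000 − 120000 = 479000 μs.
R ≥ L / t_tx = 23000 bits / 0.479 s = 48.0 kbps.

48.0 kbps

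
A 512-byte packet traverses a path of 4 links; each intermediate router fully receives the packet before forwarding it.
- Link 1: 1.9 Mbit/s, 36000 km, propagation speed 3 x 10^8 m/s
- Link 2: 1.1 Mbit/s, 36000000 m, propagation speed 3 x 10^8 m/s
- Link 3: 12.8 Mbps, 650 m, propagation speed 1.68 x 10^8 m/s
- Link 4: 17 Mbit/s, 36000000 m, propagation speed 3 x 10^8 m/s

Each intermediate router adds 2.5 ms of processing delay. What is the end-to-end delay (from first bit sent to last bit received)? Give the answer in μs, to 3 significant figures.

L = 512 × 8 = 4096 bits.
Transmission delays (L/R per hop): 2155.79, 3723.64, 320, 240.941 μs; sum = 6440.37 μs.
Propagation delays (d/s per hop): 120000, 120000, 3.86905, 120000 μs; sum = 360004 μs.
Processing at 3 router(s): 3 × 2.5 ms = 7500 μs.
End-to-end = 374000 μs.

374000 μs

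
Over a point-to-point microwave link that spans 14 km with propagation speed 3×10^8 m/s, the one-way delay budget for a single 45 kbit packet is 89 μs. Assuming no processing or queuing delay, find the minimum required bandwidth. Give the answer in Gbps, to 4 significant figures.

Propagation delay = 14000 / 300000000 = 46.6667 μs.
Transmission budget = 89 − 46.6667 = 42.3333 μs.
R ≥ L / t_tx = 45000 bits / 4.23333e-05 s = 1.063 Gbps.

1.063 Gbps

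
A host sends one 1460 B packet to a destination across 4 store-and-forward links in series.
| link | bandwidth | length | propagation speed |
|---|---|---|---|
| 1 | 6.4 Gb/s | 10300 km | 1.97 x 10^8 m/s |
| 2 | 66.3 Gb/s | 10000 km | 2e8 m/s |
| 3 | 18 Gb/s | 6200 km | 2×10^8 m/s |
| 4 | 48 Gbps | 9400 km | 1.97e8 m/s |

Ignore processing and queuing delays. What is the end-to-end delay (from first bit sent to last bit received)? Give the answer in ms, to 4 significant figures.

L = 1460 × 8 = 11680 bits.
Transmission delays (L/R per hop): 0.001825, 0.000176169, 0.000648889, 0.000243333 ms; sum = 0.00289339 ms.
Propagation delays (d/s per hop): 52.2843, 50, 31, 47.7157 ms; sum = 181 ms.
End-to-end = 181.0 ms.

181.0 ms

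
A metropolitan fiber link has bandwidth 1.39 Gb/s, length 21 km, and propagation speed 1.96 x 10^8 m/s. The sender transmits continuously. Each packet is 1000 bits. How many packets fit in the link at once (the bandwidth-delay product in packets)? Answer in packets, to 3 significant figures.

149 packets

Propagation delay = 21000 / 196000000 = 0.000107143 s.
BDP = R × t_prop = 1390000000 × 0.000107143 = 148929 bits.
In packets of 1000 bits: 149 packets.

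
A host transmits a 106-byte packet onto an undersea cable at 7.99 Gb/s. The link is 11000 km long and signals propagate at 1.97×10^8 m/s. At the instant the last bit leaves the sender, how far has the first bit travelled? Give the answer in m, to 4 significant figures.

20.91 m

t_tx = L/R = 848/7990000000 = 1.06133e-07 s.
Distance = s × t_tx = 197000000 × 1.06133e-07 = 20.91 m.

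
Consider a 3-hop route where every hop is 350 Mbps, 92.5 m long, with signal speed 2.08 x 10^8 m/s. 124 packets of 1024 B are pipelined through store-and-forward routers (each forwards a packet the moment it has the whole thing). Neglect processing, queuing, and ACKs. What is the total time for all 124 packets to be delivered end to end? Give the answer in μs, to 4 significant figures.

Per-hop transmission t_tx = L/R = 8192/350000000 = 23.4057 μs.
Per-hop propagation t_prop = 92.5/208000000 = 0.444712 μs.
Pipeline fill: first packet needs 3·t_tx to clear all hops; remaining 123 packets each add one t_tx.
Total = (3+124-1)·t_tx + 3·t_prop = 126·23.4057 + 3·0.444712 = 2950 μs.

2950 μs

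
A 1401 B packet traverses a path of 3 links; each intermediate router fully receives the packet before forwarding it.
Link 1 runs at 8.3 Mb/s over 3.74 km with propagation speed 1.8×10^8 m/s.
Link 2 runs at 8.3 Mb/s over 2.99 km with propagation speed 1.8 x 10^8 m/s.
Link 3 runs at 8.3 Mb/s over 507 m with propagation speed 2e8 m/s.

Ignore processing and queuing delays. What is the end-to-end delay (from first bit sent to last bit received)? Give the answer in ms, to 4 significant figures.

L = 1401 × 8 = 11208 bits.
Transmission delay per hop = L/R = 11208/8.3e+06 = 1.35036 ms; 3 hops → 4.05108 ms.
Propagation delays (d/s per hop): 0.0207778, 0.0166111, 0.002535 ms; sum = 0.0399239 ms.
End-to-end = 4.091 ms.

4.091 ms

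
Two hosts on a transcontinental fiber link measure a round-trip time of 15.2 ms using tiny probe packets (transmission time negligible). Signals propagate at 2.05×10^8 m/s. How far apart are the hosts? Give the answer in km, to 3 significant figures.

One-way propagation = RTT/2 = 7.6 ms.
d = s × t = 2.05e+08 × 0.0076 = 1560 km.

1560 km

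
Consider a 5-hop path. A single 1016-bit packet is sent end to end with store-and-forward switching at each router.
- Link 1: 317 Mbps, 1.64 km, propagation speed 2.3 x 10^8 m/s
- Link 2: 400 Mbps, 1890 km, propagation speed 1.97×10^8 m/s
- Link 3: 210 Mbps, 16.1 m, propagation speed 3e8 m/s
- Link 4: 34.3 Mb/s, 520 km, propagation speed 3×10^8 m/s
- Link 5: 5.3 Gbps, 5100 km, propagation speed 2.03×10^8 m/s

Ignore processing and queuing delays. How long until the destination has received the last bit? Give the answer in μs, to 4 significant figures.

36500 μs

Transmission delays (L/R per hop): 3.20505, 2.54, 4.8381, 29.621, 0.191698 μs; sum = 40.3958 μs.
Propagation delays (d/s per hop): 7.13043, 9593.91, 0.0536667, 1733.33, 25123.2 μs; sum = 36457.6 μs.
End-to-end = 36500 μs.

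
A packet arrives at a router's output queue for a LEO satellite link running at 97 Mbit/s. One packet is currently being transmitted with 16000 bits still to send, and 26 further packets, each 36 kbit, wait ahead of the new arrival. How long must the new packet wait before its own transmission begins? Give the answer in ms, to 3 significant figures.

9.81 ms

Each queued packet: L/R = 36000/97000000 = 0.371134 ms.
26 queued → 9.64948 ms.
Plus remaining 16000 bits of current packet: 0.164948 ms.
Queuing delay = 9.81 ms.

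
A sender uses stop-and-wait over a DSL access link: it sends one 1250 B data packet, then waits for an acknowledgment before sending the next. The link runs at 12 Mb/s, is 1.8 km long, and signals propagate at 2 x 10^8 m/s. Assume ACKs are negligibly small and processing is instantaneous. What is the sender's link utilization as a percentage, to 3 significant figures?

97.9 %

t_tx = L/R = 10000/12000000 = 0.000833333 s.
t_prop = 1800/200000000 = 9e-06 s; RTT = 1.8e-05 s.
Cycle = t_tx + RTT = 0.000851333 s.
Utilization = t_tx / cycle = 0.000833333/0.000851333 = 97.9 %.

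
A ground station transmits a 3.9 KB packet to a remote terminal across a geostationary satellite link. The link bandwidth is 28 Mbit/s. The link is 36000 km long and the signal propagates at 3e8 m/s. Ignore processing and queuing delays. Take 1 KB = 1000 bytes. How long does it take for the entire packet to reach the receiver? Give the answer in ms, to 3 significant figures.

L = 31200 bits.
Transmission delay = L/R = 31200 / 28000000 = 1.11429 ms.
Propagation delay = d/s = 36000000 m / 300000000 m/s = 120 ms.
Total = 121 ms.

121 ms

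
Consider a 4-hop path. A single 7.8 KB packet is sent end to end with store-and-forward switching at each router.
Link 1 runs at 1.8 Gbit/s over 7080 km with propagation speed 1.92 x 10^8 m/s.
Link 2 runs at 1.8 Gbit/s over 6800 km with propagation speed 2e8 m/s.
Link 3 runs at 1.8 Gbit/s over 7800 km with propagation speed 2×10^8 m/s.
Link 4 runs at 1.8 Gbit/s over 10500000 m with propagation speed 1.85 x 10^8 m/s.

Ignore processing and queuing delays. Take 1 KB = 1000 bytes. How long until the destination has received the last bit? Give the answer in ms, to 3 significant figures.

167 ms

L = 62400 bits.
Transmission delay per hop = L/R = 62400/1800000000 = 0.0346667 ms; 4 hops → 0.138667 ms.
Propagation delays (d/s per hop): 36.875, 34, 39, 56.7568 ms; sum = 166.632 ms.
End-to-end = 167 ms.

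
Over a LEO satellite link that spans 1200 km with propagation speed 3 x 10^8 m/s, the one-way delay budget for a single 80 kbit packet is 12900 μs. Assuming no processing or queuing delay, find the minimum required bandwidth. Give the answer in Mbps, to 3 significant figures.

Propagation delay = 1200000 / 300000000 = 4000 μs.
Transmission budget = 12900 − 4000 = 8900 μs.
R ≥ L / t_tx = 80000 bits / 0.0089 s = 8.99 Mbps.

8.99 Mbps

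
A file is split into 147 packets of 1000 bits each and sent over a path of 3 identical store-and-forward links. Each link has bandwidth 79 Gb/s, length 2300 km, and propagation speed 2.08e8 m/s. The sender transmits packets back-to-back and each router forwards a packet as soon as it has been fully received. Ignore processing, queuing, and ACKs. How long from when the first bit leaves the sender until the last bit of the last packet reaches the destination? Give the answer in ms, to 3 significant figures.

33.2 ms

Per-hop transmission t_tx = L/R = 1000/79000000000 = 1.26582e-05 ms.
Per-hop propagation t_prop = 2300000/208000000 = 11.0577 ms.
Pipeline fill: first packet needs 3·t_tx to clear all hops; remaining 146 packets each add one t_tx.
Total = (3+147-1)·t_tx + 3·t_prop = 149·1.26582e-05 + 3·11.0577 = 33.2 ms.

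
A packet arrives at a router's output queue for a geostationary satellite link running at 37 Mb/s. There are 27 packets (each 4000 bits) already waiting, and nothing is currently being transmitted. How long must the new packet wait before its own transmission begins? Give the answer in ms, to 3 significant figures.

Each queued packet: L/R = 4000/37000000 = 0.108108 ms.
27 queued → 2.91892 ms.
Queuing delay = 2.92 ms.

2.92 ms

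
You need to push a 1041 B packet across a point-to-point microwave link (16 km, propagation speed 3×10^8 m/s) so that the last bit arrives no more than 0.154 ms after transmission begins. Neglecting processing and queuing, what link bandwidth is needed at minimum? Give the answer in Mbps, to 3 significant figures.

L = 8328 bits.
Propagation delay = 16000 / 300000000 = 0.0533333 ms.
Transmission budget = 0.154 − 0.0533333 = 0.100667 ms.
R ≥ L / t_tx = 8328 bits / 0.000100667 s = 82.7 Mbps.

82.7 Mbps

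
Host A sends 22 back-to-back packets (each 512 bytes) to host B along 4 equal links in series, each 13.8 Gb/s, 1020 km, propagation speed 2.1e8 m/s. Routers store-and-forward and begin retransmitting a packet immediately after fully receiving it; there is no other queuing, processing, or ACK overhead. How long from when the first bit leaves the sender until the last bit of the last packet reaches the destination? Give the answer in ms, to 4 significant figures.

19.44 ms

Per-hop transmission t_tx = L/R = 4096/13800000000 = 0.000296812 ms.
Per-hop propagation t_prop = 1020000/210000000 = 4.85714 ms.
Pipeline fill: first packet needs 4·t_tx to clear all hops; remaining 21 packets each add one t_tx.
Total = (4+22-1)·t_tx + 4·t_prop = 25·0.000296812 + 4·4.85714 = 19.44 ms.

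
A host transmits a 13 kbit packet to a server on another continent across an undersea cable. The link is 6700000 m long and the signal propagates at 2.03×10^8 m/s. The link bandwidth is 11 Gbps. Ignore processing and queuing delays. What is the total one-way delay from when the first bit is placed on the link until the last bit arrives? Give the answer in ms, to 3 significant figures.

33.0 ms

L = 13000 bits.
Transmission delay = L/R = 13000 / 11000000000 = 0.00118182 ms.
Propagation delay = d/s = 6700000 m / 2.03e+08 m/s = 33.0049 ms.
Total = 33.0 ms.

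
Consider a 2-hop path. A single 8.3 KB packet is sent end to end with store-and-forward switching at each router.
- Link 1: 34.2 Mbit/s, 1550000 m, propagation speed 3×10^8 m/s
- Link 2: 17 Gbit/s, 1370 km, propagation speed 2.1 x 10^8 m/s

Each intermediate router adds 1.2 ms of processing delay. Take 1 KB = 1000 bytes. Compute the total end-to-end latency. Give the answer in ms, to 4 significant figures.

14.84 ms

L = 66400 bits.
Transmission delays (L/R per hop): 1.94152, 0.00390588 ms; sum = 1.94543 ms.
Propagation delays (d/s per hop): 5.16667, 6.52381 ms; sum = 11.6905 ms.
Processing at 1 router(s): 1 × 1.2 ms = 1.2 ms.
End-to-end = 14.84 ms.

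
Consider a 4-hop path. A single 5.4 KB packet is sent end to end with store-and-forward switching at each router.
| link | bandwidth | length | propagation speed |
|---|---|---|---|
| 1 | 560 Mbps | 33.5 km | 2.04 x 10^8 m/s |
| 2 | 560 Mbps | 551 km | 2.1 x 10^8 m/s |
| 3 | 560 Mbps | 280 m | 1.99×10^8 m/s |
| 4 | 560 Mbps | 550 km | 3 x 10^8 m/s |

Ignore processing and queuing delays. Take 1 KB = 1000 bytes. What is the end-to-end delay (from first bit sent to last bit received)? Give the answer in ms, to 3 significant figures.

4.93 ms

L = 43200 bits.
Transmission delay per hop = L/R = 43200/560000000 = 0.0771429 ms; 4 hops → 0.308571 ms.
Propagation delays (d/s per hop): 0.164216, 2.62381, 0.00140704, 1.83333 ms; sum = 4.62277 ms.
End-to-end = 4.93 ms.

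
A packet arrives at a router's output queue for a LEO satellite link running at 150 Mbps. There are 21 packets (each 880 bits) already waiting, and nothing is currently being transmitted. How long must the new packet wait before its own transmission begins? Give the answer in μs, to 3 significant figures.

123 μs

Each queued packet: L/R = 880/150000000 = 5.86667 μs.
21 queued → 123.2 μs.
Queuing delay = 123 μs.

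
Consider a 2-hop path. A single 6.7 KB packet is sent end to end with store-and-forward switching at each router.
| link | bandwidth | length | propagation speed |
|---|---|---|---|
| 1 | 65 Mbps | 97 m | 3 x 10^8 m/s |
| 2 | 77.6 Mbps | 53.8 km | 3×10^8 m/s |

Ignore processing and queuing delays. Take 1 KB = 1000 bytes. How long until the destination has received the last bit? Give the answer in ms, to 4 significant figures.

L = 53600 bits.
Transmission delays (L/R per hop): 0.824615, 0.690722 ms; sum = 1.51534 ms.
Propagation delays (d/s per hop): 0.000323333, 0.179333 ms; sum = 0.179657 ms.
End-to-end = 1.695 ms.

1.695 ms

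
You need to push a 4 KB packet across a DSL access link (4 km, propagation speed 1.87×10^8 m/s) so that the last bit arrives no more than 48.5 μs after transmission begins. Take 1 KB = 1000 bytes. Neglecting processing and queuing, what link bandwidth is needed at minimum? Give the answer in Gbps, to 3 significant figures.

1.18 Gbps

L = 32000 bits.
Propagation delay = 4000 / 187000000 = 21.3904 μs.
Transmission budget = 48.5 − 21.3904 = 27.1096 μs.
R ≥ L / t_tx = 32000 bits / 2.71096e-05 s = 1.18 Gbps.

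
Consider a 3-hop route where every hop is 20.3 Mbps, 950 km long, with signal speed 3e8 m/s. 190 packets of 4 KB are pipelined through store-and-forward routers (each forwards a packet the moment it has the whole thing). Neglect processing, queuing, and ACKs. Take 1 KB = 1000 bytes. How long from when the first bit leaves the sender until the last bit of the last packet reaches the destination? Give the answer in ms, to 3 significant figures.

Per-hop transmission t_tx = L/R = 32000/20300000 = 1.57635 ms.
Per-hop propagation t_prop = 950000/300000000 = 3.16667 ms.
Pipeline fill: first packet needs 3·t_tx to clear all hops; remaining 189 packets each add one t_tx.
Total = (3+190-1)·t_tx + 3·t_prop = 192·1.57635 + 3·3.16667 = 312 ms.

312 ms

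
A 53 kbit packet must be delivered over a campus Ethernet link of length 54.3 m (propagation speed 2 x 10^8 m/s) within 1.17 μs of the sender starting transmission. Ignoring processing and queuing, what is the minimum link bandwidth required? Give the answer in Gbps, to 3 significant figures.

59.0 Gbps

Propagation delay = 54.3 / 200000000 = 0.2715 μs.
Transmission budget = 1.17 − 0.2715 = 0.8985 μs.
R ≥ L / t_tx = 53000 bits / 8.985e-07 s = 59.0 Gbps.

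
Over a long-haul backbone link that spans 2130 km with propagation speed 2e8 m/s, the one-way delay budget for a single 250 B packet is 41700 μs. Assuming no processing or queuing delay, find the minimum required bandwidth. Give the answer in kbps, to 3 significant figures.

64.4 kbps

L = 2000 bits.
Propagation delay = 2130000 / 200000000 = 10650 μs.
Transmission budget = 41700 − 10650 = 31050 μs.
R ≥ L / t_tx = 2000 bits / 0.03105 s = 64.4 kbps.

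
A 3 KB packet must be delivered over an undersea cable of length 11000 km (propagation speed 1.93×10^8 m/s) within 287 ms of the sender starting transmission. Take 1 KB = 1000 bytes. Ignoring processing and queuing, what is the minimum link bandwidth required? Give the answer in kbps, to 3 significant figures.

104 kbps

L = 24000 bits.
Propagation delay = 11000000 / 193000000 = 56.9948 ms.
Transmission budget = 287 − 56.9948 = 230.005 ms.
R ≥ L / t_tx = 24000 bits / 0.230005 s = 104 kbps.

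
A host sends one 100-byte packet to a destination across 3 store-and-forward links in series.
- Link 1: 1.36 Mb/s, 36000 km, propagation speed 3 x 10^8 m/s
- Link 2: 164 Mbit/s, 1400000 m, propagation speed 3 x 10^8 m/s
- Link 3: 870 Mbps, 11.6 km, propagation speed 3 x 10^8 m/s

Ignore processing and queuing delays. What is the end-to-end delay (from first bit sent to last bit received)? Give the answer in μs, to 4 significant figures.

L = 100 × 8 = 800 bits.
Transmission delays (L/R per hop): 588.235, 4.87805, 0.91954 μs; sum = 594.033 μs.
Propagation delays (d/s per hop): 120000, 4666.67, 38.6667 μs; sum = 124705 μs.
End-to-end = 125300 μs.

125300 μs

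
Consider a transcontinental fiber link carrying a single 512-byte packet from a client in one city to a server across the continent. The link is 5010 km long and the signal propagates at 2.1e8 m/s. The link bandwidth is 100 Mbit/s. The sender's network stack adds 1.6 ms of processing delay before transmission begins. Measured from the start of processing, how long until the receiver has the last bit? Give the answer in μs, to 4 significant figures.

25500 μs

L = 512 × 8 = 4096 bits.
Transmission delay = L/R = 4096 / 100000000 = 40.96 μs.
Propagation delay = d/s = 5010000 m / 210000000 m/s = 23857.1 μs.
Plus processing delay 1.6 ms = 1600 μs.
Total = 25500 μs.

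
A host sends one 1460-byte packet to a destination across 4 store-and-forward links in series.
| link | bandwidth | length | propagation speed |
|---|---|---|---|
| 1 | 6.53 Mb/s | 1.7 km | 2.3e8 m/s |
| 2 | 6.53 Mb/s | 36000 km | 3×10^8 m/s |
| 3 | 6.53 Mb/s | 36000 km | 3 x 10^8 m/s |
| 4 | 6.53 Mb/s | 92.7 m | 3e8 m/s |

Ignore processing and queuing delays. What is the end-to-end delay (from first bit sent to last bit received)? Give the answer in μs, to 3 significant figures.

247000 μs

L = 1460 × 8 = 11680 bits.
Transmission delay per hop = L/R = 11680/6530000 = 1788.67 μs; 4 hops → 7154.67 μs.
Propagation delays (d/s per hop): 7.3913, 120000, 120000, 0.309 μs; sum = 240008 μs.
End-to-end = 247000 μs.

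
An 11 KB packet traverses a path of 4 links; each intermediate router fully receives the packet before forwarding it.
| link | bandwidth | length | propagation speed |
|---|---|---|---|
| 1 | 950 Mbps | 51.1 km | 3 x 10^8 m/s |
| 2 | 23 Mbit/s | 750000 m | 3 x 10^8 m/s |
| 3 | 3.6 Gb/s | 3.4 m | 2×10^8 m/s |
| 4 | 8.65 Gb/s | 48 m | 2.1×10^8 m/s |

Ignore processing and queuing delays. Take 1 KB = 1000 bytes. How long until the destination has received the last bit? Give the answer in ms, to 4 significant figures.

6.624 ms

L = 88000 bits.
Transmission delays (L/R per hop): 0.0926316, 3.82609, 0.0244444, 0.0101734 ms; sum = 3.95334 ms.
Propagation delays (d/s per hop): 0.170333, 2.5, 1.7e-05, 0.000228571 ms; sum = 2.67058 ms.
End-to-end = 6.624 ms.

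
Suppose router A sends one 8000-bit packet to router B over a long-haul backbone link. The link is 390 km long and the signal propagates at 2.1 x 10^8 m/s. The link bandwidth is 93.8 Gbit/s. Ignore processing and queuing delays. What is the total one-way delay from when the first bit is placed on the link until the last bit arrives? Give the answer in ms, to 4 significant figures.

1.857 ms

Transmission delay = L/R = 8000 / 93800000000 = 8.52878e-05 ms.
Propagation delay = d/s = 390000 m / 210000000 m/s = 1.85714 ms.
Total = 1.857 ms.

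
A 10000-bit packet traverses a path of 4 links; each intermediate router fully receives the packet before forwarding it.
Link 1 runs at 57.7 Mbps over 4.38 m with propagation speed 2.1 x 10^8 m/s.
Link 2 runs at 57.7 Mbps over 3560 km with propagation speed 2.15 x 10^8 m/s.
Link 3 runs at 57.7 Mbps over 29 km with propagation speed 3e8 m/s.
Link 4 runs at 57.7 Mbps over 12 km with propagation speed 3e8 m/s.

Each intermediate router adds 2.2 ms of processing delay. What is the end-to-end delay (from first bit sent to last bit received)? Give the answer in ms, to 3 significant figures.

Transmission delay per hop = L/R = 10000/57700000 = 0.17331 ms; 4 hops → 0.693241 ms.
Propagation delays (d/s per hop): 2.08571e-05, 16.5581, 0.0966667, 0.04 ms; sum = 16.6948 ms.
Processing at 3 router(s): 3 × 2.2 ms = 6.6 ms.
End-to-end = 24.0 ms.

24.0 ms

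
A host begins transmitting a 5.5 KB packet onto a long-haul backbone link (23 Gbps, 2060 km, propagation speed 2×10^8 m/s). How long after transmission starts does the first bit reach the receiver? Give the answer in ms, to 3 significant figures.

10.3 ms

First bit experiences only propagation delay: d/s = 2060000/200000000 = 10.3 ms.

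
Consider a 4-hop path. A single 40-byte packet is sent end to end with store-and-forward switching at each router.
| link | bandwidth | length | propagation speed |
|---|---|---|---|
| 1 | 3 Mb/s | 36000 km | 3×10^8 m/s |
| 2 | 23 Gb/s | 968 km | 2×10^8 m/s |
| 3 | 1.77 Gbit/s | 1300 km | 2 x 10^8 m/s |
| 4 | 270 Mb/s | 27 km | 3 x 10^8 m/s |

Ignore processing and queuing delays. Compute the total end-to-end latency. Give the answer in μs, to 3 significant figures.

132000 μs

L = 40 × 8 = 320 bits.
Transmission delays (L/R per hop): 106.667, 0.013913, 0.180791, 1.18519 μs; sum = 108.047 μs.
Propagation delays (d/s per hop): 120000, 4840, 6500, 90 μs; sum = 131430 μs.
End-to-end = 132000 μs.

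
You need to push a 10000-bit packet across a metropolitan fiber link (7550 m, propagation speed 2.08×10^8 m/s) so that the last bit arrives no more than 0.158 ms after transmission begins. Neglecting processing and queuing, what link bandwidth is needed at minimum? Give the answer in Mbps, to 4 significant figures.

Propagation delay = 7550 / 208000000 = 0.0362981 ms.
Transmission budget = 0.158 − 0.0362981 = 0.121702 ms.
R ≥ L / t_tx = 10000 bits / 0.000121702 s = 82.17 Mbps.

82.17 Mbps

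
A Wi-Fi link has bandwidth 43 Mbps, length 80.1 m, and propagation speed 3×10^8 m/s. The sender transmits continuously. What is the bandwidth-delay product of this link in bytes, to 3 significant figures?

1.44 bytes

Propagation delay = 80.1 / 300000000 = 2.67e-07 s.
BDP = R × t_prop = 43000000 × 2.67e-07 = 11.481 bits.
In bytes: 11.481/8 = 1.44 bytes.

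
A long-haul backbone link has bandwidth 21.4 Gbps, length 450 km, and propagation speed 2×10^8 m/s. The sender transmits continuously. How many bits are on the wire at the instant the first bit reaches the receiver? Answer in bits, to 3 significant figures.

Propagation delay = 450000 / 200000000 = 0.00225 s.
BDP = R × t_prop = 21400000000 × 0.00225 = 48150000 bits.

48200000 bits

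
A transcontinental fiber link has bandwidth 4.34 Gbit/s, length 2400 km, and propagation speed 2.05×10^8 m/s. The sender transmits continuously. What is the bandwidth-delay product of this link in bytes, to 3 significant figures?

Propagation delay = 2400000 / 2.05e+08 = 0.0117073 s.
BDP = R × t_prop = 4340000000 × 0.0117073 = 50809800 bits.
In bytes: 50809800/8 = 6350000 bytes.

6350000 bytes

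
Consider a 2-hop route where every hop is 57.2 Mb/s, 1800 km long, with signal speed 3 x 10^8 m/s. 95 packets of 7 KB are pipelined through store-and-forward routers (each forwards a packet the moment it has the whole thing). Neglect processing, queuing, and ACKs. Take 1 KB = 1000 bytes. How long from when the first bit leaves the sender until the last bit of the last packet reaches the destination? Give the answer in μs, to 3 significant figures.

106000 μs

Per-hop transmission t_tx = L/R = 56000/57200000 = 979.021 μs.
Per-hop propagation t_prop = 1800000/300000000 = 6000 μs.
Pipeline fill: first packet needs 2·t_tx to clear all hops; remaining 94 packets each add one t_tx.
Total = (2+95-1)·t_tx + 2·t_prop = 96·979.021 + 2·6000 = 106000 μs.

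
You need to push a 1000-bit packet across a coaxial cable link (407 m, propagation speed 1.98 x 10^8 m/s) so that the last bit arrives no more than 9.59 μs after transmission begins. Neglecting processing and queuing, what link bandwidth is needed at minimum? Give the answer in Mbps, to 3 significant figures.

Propagation delay = 407 / 198000000 = 2.05556 μs.
Transmission budget = 9.59 − 2.05556 = 7.53444 μs.
R ≥ L / t_tx = 1000 bits / 7.53444e-06 s = 133 Mbps.

133 Mbps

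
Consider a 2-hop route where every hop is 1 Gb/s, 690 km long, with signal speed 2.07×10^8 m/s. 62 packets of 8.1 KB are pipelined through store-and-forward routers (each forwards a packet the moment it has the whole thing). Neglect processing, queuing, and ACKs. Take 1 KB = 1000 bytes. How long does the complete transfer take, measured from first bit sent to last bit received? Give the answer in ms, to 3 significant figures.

10.7 ms

Per-hop transmission t_tx = L/R = 64800/1000000000 = 0.0648 ms.
Per-hop propagation t_prop = 690000/2.07e+08 = 3.33333 ms.
Pipeline fill: first packet needs 2·t_tx to clear all hops; remaining 61 packets each add one t_tx.
Total = (2+62-1)·t_tx + 2·t_prop = 63·0.0648 + 2·3.33333 = 10.7 ms.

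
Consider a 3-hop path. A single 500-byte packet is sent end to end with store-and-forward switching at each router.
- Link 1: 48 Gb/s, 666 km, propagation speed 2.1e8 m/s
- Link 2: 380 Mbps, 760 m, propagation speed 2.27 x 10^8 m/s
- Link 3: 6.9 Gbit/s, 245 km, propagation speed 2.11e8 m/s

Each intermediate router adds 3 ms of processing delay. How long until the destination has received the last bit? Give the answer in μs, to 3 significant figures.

L = 500 × 8 = 4000 bits.
Transmission delays (L/R per hop): 0.0833333, 10.5263, 0.57971 μs; sum = 11.1894 μs.
Propagation delays (d/s per hop): 3171.43, 3.34802, 1161.14 μs; sum = 4335.91 μs.
Processing at 2 router(s): 2 × 3 ms = 6000 μs.
End-to-end = 10300 μs.

10300 μs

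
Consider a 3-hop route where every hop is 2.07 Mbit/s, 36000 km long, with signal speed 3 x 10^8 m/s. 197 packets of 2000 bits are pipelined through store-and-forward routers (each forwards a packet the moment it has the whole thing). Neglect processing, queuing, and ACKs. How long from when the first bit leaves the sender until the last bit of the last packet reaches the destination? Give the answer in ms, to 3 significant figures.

552 ms

Per-hop transmission t_tx = L/R = 2000/2.07e+06 = 0.966184 ms.
Per-hop propagation t_prop = 36000000/300000000 = 120 ms.
Pipeline fill: first packet needs 3·t_tx to clear all hops; remaining 196 packets each add one t_tx.
Total = (3+197-1)·t_tx + 3·t_prop = 199·0.966184 + 3·120 = 552 ms.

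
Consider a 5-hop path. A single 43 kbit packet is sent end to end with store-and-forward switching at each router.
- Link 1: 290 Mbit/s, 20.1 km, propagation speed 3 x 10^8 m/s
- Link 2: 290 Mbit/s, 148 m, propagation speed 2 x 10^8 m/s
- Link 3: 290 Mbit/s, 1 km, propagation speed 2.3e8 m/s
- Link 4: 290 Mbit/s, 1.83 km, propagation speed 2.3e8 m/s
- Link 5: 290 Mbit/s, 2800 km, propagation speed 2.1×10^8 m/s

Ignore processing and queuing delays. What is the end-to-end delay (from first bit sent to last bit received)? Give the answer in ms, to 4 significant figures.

14.15 ms

L = 43000 bits.
Transmission delay per hop = L/R = 43000/290000000 = 0.148276 ms; 5 hops → 0.741379 ms.
Propagation delays (d/s per hop): 0.067, 0.00074, 0.00434783, 0.00795652, 13.3333 ms; sum = 13.4134 ms.
End-to-end = 14.15 ms.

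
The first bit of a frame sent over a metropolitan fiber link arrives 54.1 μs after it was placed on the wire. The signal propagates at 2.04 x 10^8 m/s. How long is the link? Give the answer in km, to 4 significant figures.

d = s × t_prop = 204000000 × 5.41e-05 = 11.04 km.

11.04 km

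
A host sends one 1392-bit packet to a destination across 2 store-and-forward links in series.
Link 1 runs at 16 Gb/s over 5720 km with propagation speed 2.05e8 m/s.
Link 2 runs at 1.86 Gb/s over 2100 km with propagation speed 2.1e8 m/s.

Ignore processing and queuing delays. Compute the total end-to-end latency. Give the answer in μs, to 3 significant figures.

Transmission delays (L/R per hop): 0.087, 0.748387 μs; sum = 0.835387 μs.
Propagation delays (d/s per hop): 27902.4, 10000 μs; sum = 37902.4 μs.
End-to-end = 37900 μs.

37900 μs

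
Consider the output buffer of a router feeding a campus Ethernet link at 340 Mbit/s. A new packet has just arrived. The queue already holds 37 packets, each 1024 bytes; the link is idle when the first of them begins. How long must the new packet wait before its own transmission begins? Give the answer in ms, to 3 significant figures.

Each queued packet: L/R = 8192/340000000 = 0.0240941 ms.
37 queued → 0.891482 ms.
Queuing delay = 0.891 ms.

0.891 ms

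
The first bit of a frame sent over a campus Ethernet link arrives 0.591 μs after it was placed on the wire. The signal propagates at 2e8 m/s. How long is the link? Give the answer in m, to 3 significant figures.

118 m

d = s × t_prop = 200000000 × 5.91e-07 = 118 m.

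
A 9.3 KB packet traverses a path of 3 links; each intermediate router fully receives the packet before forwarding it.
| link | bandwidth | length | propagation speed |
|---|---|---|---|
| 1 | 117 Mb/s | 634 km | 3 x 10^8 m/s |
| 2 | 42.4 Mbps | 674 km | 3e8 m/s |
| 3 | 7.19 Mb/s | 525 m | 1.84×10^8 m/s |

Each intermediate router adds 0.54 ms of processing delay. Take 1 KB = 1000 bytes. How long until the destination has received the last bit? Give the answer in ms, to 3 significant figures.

L = 74400 bits.
Transmission delays (L/R per hop): 0.635897, 1.75472, 10.3477 ms; sum = 12.7383 ms.
Propagation delays (d/s per hop): 2.11333, 2.24667, 0.00285326 ms; sum = 4.36285 ms.
Processing at 2 router(s): 2 × 0.54 ms = 1.08 ms.
End-to-end = 18.2 ms.

18.2 ms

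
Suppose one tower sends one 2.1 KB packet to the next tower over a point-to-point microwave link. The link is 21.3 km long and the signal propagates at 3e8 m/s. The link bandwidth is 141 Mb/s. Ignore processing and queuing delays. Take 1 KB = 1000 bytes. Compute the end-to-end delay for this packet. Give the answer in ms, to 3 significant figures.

L = 16800 bits.
Transmission delay = L/R = 16800 / 141000000 = 0.119149 ms.
Propagation delay = d/s = 21300 m / 300000000 m/s = 0.071 ms.
Total = 0.190 ms.

0.190 ms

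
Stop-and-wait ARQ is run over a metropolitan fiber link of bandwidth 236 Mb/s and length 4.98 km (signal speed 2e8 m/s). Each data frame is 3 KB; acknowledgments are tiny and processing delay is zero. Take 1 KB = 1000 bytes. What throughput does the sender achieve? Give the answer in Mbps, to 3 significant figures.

t_tx = L/R = 24000/236000000 = 0.000101695 s.
t_prop = 4980/200000000 = 2.49e-05 s; RTT = 4.98e-05 s.
Cycle = t_tx + RTT = 0.000151495 s.
Throughput = L / cycle = 24000 / 0.000151495 = 158 Mbps.

158 Mbps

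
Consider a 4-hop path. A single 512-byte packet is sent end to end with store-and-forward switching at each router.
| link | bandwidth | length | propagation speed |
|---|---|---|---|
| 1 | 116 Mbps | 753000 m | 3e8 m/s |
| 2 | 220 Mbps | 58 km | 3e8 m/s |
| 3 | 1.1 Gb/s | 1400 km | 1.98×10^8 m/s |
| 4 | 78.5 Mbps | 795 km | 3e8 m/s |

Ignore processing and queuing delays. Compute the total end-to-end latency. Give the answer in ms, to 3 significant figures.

L = 512 × 8 = 4096 bits.
Transmission delays (L/R per hop): 0.0353103, 0.0186182, 0.00372364, 0.0521783 ms; sum = 0.109831 ms.
Propagation delays (d/s per hop): 2.51, 0.193333, 7.07071, 2.65 ms; sum = 12.424 ms.
End-to-end = 12.5 ms.

12.5 ms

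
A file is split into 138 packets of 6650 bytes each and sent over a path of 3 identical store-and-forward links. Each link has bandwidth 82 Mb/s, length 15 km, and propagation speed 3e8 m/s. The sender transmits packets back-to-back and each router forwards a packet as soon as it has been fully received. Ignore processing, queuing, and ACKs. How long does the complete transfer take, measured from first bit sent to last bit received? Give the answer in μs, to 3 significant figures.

Per-hop transmission t_tx = L/R = 53200/82000000 = 648.78 μs.
Per-hop propagation t_prop = 15000/300000000 = 50 μs.
Pipeline fill: first packet needs 3·t_tx to clear all hops; remaining 137 packets each add one t_tx.
Total = (3+138-1)·t_tx + 3·t_prop = 140·648.78 + 3·50 = 91000 μs.

91000 μs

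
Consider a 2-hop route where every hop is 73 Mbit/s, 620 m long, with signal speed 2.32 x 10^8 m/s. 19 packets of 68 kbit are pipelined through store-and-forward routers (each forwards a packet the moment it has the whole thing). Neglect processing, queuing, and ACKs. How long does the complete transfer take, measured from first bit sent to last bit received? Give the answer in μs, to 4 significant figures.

18640 μs

Per-hop transmission t_tx = L/R = 68000/73000000 = 931.507 μs.
Per-hop propagation t_prop = 620/2.32e+08 = 2.67241 μs.
Pipeline fill: first packet needs 2·t_tx to clear all hops; remaining 18 packets each add one t_tx.
Total = (2+19-1)·t_tx + 2·t_prop = 20·931.507 + 2·2.67241 = 18640 μs.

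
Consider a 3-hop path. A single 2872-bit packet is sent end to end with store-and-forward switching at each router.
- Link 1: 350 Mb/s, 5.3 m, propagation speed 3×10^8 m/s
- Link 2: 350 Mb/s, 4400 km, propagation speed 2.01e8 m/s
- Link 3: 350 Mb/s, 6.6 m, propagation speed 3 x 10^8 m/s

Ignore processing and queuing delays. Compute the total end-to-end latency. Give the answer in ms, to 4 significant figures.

Transmission delay per hop = L/R = 2872/350000000 = 0.00820571 ms; 3 hops → 0.0246171 ms.
Propagation delays (d/s per hop): 1.76667e-05, 21.8905, 2.2e-05 ms; sum = 21.8906 ms.
End-to-end = 21.92 ms.

21.92 ms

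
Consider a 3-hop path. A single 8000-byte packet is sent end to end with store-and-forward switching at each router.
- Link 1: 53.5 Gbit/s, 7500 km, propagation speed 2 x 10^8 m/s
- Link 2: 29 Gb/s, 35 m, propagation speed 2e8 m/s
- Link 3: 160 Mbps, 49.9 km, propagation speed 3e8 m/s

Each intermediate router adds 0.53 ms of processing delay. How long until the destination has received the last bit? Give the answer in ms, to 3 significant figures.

L = 8000 × 8 = 64000 bits.
Transmission delays (L/R per hop): 0.00119626, 0.0022069, 0.4 ms; sum = 0.403403 ms.
Propagation delays (d/s per hop): 37.5, 0.000175, 0.166333 ms; sum = 37.6665 ms.
Processing at 2 router(s): 2 × 0.53 ms = 1.06 ms.
End-to-end = 39.1 ms.

39.1 ms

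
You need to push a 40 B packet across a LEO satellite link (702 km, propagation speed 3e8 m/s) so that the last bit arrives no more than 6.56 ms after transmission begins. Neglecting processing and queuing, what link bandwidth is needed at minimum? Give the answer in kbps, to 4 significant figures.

L = 320 bits.
Propagation delay = 702000 / 300000000 = 2.34 ms.
Transmission budget = 6.56 − 2.34 = 4.22 ms.
R ≥ L / t_tx = 320 bits / 0.00422 s = 75.83 kbps.

75.83 kbps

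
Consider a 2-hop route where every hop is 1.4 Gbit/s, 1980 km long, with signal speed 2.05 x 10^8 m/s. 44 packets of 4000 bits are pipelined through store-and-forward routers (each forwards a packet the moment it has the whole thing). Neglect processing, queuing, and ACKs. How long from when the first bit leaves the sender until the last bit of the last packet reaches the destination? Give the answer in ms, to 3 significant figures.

19.4 ms

Per-hop transmission t_tx = L/R = 4000/1400000000 = 0.00285714 ms.
Per-hop propagation t_prop = 1980000/2.05e+08 = 9.65854 ms.
Pipeline fill: first packet needs 2·t_tx to clear all hops; remaining 43 packets each add one t_tx.
Total = (2+44-1)·t_tx + 2·t_prop = 45·0.00285714 + 2·9.65854 = 19.4 ms.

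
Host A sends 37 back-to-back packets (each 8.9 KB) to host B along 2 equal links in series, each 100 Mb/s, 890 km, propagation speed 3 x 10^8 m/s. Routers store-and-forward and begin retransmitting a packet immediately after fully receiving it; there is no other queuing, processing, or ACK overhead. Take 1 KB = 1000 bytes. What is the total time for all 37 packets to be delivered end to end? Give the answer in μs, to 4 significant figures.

Per-hop transmission t_tx = L/R = 71200/100000000 = 712 μs.
Per-hop propagation t_prop = 890000/300000000 = 2966.67 μs.
Pipeline fill: first packet needs 2·t_tx to clear all hops; remaining 36 packets each add one t_tx.
Total = (2+37-1)·t_tx + 2·t_prop = 38·712 + 2·2966.67 = 32990 μs.

32990 μs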